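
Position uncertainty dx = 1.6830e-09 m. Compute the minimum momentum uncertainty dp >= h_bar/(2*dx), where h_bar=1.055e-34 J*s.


dp = h_bar / (2 * dx)
= 1.055e-34 / (2 * 1.6830e-09)
= 1.055e-34 / 3.3660e-09
= 3.1343e-26 kg*m/s

3.1343e-26


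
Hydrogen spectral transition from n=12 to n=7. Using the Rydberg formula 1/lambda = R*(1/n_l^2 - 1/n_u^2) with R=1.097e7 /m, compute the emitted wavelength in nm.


1/lambda = R * (1/n_l^2 - 1/n_u^2)
= 1.097e7 * (1/7^2 - 1/12^2)
= 1.097e7 * (0.020408 - 0.006944)
= 1.097e7 * 0.013464
= 1.4770e+05 /m
lambda = 1 / 1.4770e+05 = 6770.6184 nm

6770.6184


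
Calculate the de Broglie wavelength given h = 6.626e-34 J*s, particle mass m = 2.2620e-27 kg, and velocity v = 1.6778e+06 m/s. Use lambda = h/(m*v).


lambda = h / (m * v)
= 6.626e-34 / (2.2620e-27 * 1.6778e+06)
= 6.626e-34 / 3.7952e-21
= 1.7459e-13 m

1.7459e-13


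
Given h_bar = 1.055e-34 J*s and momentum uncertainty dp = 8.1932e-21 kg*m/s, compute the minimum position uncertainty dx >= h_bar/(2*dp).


dx = h_bar / (2 * dp)
= 1.055e-34 / (2 * 8.1932e-21)
= 1.055e-34 / 1.6386e-20
= 6.4383e-15 m

6.4383e-15


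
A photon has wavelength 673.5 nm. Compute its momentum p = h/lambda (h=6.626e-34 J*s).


p = h / lambda
= 6.626e-34 / (673.5e-9)
= 6.626e-34 / 6.7350e-07
= 9.8382e-28 kg*m/s

9.8382e-28


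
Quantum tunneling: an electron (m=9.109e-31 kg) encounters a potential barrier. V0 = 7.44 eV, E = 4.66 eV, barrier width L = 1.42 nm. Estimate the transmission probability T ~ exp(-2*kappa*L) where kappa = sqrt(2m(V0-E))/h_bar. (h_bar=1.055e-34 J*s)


V0 - E = 2.78 eV = 4.4536e-19 J
kappa = sqrt(2 * m * (V0-E)) / h_bar
= sqrt(2 * 9.109e-31 * 4.4536e-19) / 1.055e-34
= 8.5379e+09 /m
2*kappa*L = 2 * 8.5379e+09 * 1.42e-9
= 24.2477
T = exp(-24.2477) = 2.946957e-11

2.946957e-11


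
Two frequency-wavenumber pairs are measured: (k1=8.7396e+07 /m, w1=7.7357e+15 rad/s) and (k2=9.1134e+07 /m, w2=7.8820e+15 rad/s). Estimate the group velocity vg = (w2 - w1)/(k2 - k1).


vg = (w2 - w1) / (k2 - k1)
= (7.8820e+15 - 7.7357e+15) / (9.1134e+07 - 8.7396e+07)
= 1.4630e+14 / 3.7380e+06
= 3.9139e+07 m/s

3.9139e+07


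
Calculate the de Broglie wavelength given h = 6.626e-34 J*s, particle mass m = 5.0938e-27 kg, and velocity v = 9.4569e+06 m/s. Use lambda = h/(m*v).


lambda = h / (m * v)
= 6.626e-34 / (5.0938e-27 * 9.4569e+06)
= 6.626e-34 / 4.8172e-20
= 1.3755e-14 m

1.3755e-14


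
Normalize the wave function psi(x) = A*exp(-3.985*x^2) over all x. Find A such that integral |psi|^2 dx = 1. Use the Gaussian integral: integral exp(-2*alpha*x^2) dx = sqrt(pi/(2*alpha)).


integral |psi|^2 dx = A^2 * sqrt(pi/(2*alpha)) = 1
A^2 = sqrt(2*alpha/pi)
= sqrt(2 * 3.985 / pi)
= 1.592774
A = sqrt(1.592774)
= 1.2621

1.2621


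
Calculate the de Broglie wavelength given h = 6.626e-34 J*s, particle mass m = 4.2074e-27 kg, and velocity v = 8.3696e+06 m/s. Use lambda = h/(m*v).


lambda = h / (m * v)
= 6.626e-34 / (4.2074e-27 * 8.3696e+06)
= 6.626e-34 / 3.5214e-20
= 1.8816e-14 m

1.8816e-14


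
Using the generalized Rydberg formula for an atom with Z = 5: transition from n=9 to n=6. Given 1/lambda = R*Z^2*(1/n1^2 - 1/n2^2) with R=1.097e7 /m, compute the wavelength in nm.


1/lambda = R * Z^2 * (1/n1^2 - 1/n2^2)
= 1.097e7 * 5^2 * (1/6^2 - 1/9^2)
= 1.097e7 * 25 * (0.027778 - 0.012346)
= 4.2323e+06 /m
lambda = 1 / 4.2323e+06
= 236.2808 nm

236.2808


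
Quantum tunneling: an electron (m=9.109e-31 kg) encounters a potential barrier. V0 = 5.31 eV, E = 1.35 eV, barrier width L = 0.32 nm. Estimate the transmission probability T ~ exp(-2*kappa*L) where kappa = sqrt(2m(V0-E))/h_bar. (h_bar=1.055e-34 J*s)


V0 - E = 3.96 eV = 6.3439e-19 J
kappa = sqrt(2 * m * (V0-E)) / h_bar
= sqrt(2 * 9.109e-31 * 6.3439e-19) / 1.055e-34
= 1.0190e+10 /m
2*kappa*L = 2 * 1.0190e+10 * 0.32e-9
= 6.5216
T = exp(-6.5216) = 1.471257e-03

1.471257e-03


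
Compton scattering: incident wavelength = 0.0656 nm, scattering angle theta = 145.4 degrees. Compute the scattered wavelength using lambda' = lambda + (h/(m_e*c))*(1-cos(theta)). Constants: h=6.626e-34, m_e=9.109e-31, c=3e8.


Compton wavelength: h/(m_e*c) = 2.4247e-12 m
d_lambda = 2.4247e-12 * (1 - cos(145.4 deg))
= 2.4247e-12 * 1.823136
= 4.4206e-12 m = 0.004421 nm
lambda' = 0.0656 + 0.004421
= 0.070021 nm

0.070021


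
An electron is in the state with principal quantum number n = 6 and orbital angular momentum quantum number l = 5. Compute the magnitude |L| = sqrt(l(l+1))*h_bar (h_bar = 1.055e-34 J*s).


L = sqrt(l*(l+1)) * h_bar
= sqrt(5 * 6) * 1.055e-34
= sqrt(30) * 1.055e-34
= 5.4772 * 1.055e-34
= 5.7785e-34 J*s

5.7785e-34


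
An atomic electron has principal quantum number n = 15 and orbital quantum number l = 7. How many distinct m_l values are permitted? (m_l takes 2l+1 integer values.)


m_l ranges from -l to +l in integer steps
So m_l goes from -7 to +7
Count = 2l + 1 = 2*7 + 1
= 15

15


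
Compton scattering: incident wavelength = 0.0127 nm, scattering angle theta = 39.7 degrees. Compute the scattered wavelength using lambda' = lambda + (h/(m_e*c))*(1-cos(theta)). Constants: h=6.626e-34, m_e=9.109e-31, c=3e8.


Compton wavelength: h/(m_e*c) = 2.4247e-12 m
d_lambda = 2.4247e-12 * (1 - cos(39.7 deg))
= 2.4247e-12 * 0.2306
= 5.5914e-13 m = 0.000559 nm
lambda' = 0.0127 + 0.000559
= 0.013259 nm

0.013259


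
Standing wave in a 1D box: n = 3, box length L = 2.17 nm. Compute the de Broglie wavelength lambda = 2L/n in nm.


lambda = 2L / n
= 2 * 2.17 / 3
= 4.34 / 3
= 1.4467 nm

1.4467


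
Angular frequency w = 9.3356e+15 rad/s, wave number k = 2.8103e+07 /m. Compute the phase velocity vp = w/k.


vp = w / k
= 9.3356e+15 / 2.8103e+07
= 3.3219e+08 m/s

3.3219e+08


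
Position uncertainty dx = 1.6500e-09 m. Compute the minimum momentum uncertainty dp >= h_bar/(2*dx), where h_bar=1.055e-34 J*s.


dp = h_bar / (2 * dx)
= 1.055e-34 / (2 * 1.6500e-09)
= 1.055e-34 / 3.3000e-09
= 3.1970e-26 kg*m/s

3.1970e-26


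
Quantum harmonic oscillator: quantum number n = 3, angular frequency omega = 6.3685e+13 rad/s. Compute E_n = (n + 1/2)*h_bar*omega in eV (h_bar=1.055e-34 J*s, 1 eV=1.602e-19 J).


E = (n + 1/2) * h_bar * omega
= (3 + 0.5) * 1.055e-34 * 6.3685e+13
= 3.5 * 6.7188e-21
= 2.3516e-20 J
= 0.1468 eV

0.1468


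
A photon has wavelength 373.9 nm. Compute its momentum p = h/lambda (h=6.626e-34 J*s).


p = h / lambda
= 6.626e-34 / (373.9e-9)
= 6.626e-34 / 3.7390e-07
= 1.7721e-27 kg*m/s

1.7721e-27


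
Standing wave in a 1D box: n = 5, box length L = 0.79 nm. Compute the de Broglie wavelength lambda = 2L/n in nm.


lambda = 2L / n
= 2 * 0.79 / 5
= 1.58 / 5
= 0.316 nm

0.316


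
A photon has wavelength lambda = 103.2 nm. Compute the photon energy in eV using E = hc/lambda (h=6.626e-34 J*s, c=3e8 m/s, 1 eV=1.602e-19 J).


E = hc / lambda
= (6.626e-34)(3e8) / (103.2e-9)
= 1.9878e-25 / 1.0320e-07
= 1.9262e-18 J
Converting to eV: 1.9262e-18 / 1.602e-19
= 12.0235 eV

12.0235


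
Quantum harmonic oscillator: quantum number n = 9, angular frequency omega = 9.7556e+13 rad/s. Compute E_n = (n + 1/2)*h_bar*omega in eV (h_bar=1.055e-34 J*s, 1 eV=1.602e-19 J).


E = (n + 1/2) * h_bar * omega
= (9 + 0.5) * 1.055e-34 * 9.7556e+13
= 9.5 * 1.0292e-20
= 9.7776e-20 J
= 0.6103 eV

0.6103


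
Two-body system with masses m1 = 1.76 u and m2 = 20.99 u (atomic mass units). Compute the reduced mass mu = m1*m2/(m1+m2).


mu = m1 * m2 / (m1 + m2)
= 1.76 * 20.99 / (1.76 + 20.99)
= 36.9424 / 22.75
= 1.6238 u

1.6238


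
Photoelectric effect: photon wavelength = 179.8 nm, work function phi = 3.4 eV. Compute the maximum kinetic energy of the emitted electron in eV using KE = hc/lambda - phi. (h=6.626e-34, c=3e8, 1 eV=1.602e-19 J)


E_photon = hc / lambda
= (6.626e-34)(3e8) / (179.8e-9)
= 1.1056e-18 J
= 6.9011 eV
KE = E_photon - phi
= 6.9011 - 3.4
= 3.5011 eV

3.5011


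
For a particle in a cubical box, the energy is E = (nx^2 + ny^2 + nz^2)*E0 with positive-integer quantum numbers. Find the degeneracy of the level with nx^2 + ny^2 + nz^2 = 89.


Enumerate all (nx, ny, nz) with nx^2 + ny^2 + nz^2 = 89:
(2,2,9)
(2,6,7)
(2,7,6)
(2,9,2)
(3,4,8)
(3,8,4)
(4,3,8)
(4,8,3)
(6,2,7)
(6,7,2)
(7,2,6)
(7,6,2)
(8,3,4)
(8,4,3)
(9,2,2)
Total degeneracy = 15

15


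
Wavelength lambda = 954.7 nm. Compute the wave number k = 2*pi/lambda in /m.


k = 2 * pi / lambda
= 6.2832 / (954.7e-9)
= 6.2832 / 9.5470e-07
= 6.5813e+06 /m

6.5813e+06


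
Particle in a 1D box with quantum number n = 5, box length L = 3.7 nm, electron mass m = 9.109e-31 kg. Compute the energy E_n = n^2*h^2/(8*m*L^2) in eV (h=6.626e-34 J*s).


E = n^2 * h^2 / (8 * m * L^2)
= 5^2 * (6.626e-34)^2 / (8 * 9.109e-31 * (3.7e-9)^2)
= 25 * 4.3904e-67 / (8 * 9.109e-31 * 1.3690e-17)
= 1.1002e-19 J
= 0.6868 eV

0.6868


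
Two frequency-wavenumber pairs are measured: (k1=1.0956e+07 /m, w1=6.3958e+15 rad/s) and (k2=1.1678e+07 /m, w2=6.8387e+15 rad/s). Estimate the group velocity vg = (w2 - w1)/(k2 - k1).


vg = (w2 - w1) / (k2 - k1)
= (6.8387e+15 - 6.3958e+15) / (1.1678e+07 - 1.0956e+07)
= 4.4290e+14 / 7.2200e+05
= 6.1343e+08 m/s

6.1343e+08


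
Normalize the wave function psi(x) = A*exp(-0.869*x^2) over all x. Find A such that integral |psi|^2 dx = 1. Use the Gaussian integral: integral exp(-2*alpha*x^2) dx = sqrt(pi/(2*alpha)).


integral |psi|^2 dx = A^2 * sqrt(pi/(2*alpha)) = 1
A^2 = sqrt(2*alpha/pi)
= sqrt(2 * 0.869 / pi)
= 0.743789
A = sqrt(0.743789)
= 0.8624

0.8624


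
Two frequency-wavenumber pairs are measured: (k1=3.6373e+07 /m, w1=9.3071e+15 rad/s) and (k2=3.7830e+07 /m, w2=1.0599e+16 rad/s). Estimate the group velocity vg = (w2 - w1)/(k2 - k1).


vg = (w2 - w1) / (k2 - k1)
= (1.0599e+16 - 9.3071e+15) / (3.7830e+07 - 3.6373e+07)
= 1.2919e+15 / 1.4570e+06
= 8.8668e+08 m/s

8.8668e+08


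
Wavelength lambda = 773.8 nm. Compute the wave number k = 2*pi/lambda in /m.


k = 2 * pi / lambda
= 6.2832 / (773.8e-9)
= 6.2832 / 7.7380e-07
= 8.1199e+06 /m

8.1199e+06


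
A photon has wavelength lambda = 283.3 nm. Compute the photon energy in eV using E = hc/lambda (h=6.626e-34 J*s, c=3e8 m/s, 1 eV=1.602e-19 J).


E = hc / lambda
= (6.626e-34)(3e8) / (283.3e-9)
= 1.9878e-25 / 2.8330e-07
= 7.0166e-19 J
Converting to eV: 7.0166e-19 / 1.602e-19
= 4.3799 eV

4.3799


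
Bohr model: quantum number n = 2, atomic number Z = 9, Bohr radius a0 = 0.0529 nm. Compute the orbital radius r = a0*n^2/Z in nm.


r = a0 * n^2 / Z
= 0.0529 * 2^2 / 9
= 0.0529 * 4 / 9
= 0.0235 nm

0.0235


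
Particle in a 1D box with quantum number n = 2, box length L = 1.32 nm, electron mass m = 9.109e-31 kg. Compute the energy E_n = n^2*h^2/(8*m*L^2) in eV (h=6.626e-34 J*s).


E = n^2 * h^2 / (8 * m * L^2)
= 2^2 * (6.626e-34)^2 / (8 * 9.109e-31 * (1.32e-9)^2)
= 4 * 4.3904e-67 / (8 * 9.109e-31 * 1.7424e-18)
= 1.3831e-19 J
= 0.8634 eV

0.8634


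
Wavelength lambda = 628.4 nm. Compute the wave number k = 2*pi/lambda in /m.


k = 2 * pi / lambda
= 6.2832 / (628.4e-9)
= 6.2832 / 6.2840e-07
= 9.9987e+06 /m

9.9987e+06


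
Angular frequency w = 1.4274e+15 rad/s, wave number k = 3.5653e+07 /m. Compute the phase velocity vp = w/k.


vp = w / k
= 1.4274e+15 / 3.5653e+07
= 4.0036e+07 m/s

4.0036e+07


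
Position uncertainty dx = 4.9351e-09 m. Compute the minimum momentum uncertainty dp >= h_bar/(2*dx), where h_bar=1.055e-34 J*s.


dp = h_bar / (2 * dx)
= 1.055e-34 / (2 * 4.9351e-09)
= 1.055e-34 / 9.8702e-09
= 1.0689e-26 kg*m/s

1.0689e-26


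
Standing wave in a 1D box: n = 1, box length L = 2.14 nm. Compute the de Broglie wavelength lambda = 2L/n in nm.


lambda = 2L / n
= 2 * 2.14 / 1
= 4.28 / 1
= 4.28 nm

4.28


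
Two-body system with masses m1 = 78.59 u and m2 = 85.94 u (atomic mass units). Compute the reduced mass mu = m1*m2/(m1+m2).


mu = m1 * m2 / (m1 + m2)
= 78.59 * 85.94 / (78.59 + 85.94)
= 6754.0246 / 164.53
= 41.0504 u

41.0504


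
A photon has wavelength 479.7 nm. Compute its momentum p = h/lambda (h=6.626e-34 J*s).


p = h / lambda
= 6.626e-34 / (479.7e-9)
= 6.626e-34 / 4.7970e-07
= 1.3813e-27 kg*m/s

1.3813e-27


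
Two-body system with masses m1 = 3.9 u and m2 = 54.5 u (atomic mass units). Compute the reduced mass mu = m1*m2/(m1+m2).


mu = m1 * m2 / (m1 + m2)
= 3.9 * 54.5 / (3.9 + 54.5)
= 212.55 / 58.4
= 3.6396 u

3.6396


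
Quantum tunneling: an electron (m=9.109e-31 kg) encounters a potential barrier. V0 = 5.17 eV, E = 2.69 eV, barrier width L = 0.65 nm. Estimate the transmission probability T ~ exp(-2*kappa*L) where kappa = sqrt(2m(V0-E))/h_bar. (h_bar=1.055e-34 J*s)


V0 - E = 2.48 eV = 3.9730e-19 J
kappa = sqrt(2 * m * (V0-E)) / h_bar
= sqrt(2 * 9.109e-31 * 3.9730e-19) / 1.055e-34
= 8.0641e+09 /m
2*kappa*L = 2 * 8.0641e+09 * 0.65e-9
= 10.4833
T = exp(-10.4833) = 2.799995e-05

2.799995e-05


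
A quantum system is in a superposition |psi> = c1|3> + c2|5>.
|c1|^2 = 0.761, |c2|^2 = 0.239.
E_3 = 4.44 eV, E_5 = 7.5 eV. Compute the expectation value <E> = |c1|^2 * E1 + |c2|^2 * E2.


<E> = |c1|^2 * E1 + |c2|^2 * E2
= 0.761 * 4.44 + 0.239 * 7.5
= 3.3788 + 1.7925
= 5.1713 eV

5.1713


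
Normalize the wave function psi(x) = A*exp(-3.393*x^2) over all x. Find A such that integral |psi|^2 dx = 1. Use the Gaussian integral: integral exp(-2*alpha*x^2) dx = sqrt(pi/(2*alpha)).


integral |psi|^2 dx = A^2 * sqrt(pi/(2*alpha)) = 1
A^2 = sqrt(2*alpha/pi)
= sqrt(2 * 3.393 / pi)
= 1.469711
A = sqrt(1.469711)
= 1.2123

1.2123


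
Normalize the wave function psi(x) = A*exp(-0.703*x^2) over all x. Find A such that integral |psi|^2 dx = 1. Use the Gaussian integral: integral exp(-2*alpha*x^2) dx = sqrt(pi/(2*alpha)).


integral |psi|^2 dx = A^2 * sqrt(pi/(2*alpha)) = 1
A^2 = sqrt(2*alpha/pi)
= sqrt(2 * 0.703 / pi)
= 0.668987
A = sqrt(0.668987)
= 0.8179

0.8179


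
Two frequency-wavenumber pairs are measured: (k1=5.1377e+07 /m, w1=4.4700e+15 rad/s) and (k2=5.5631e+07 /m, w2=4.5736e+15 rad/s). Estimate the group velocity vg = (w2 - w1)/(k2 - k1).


vg = (w2 - w1) / (k2 - k1)
= (4.5736e+15 - 4.4700e+15) / (5.5631e+07 - 5.1377e+07)
= 1.0360e+14 / 4.2540e+06
= 2.4354e+07 m/s

2.4354e+07


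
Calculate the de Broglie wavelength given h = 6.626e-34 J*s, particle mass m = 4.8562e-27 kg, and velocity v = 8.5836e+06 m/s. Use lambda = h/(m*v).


lambda = h / (m * v)
= 6.626e-34 / (4.8562e-27 * 8.5836e+06)
= 6.626e-34 / 4.1684e-20
= 1.5896e-14 m

1.5896e-14


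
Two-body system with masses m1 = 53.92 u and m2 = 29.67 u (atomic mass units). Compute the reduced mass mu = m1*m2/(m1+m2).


mu = m1 * m2 / (m1 + m2)
= 53.92 * 29.67 / (53.92 + 29.67)
= 1599.8064 / 83.59
= 19.1387 u

19.1387


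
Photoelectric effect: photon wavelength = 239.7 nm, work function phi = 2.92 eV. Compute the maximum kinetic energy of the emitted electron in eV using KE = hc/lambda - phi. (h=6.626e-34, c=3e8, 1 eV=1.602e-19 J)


E_photon = hc / lambda
= (6.626e-34)(3e8) / (239.7e-9)
= 8.2929e-19 J
= 5.1766 eV
KE = E_photon - phi
= 5.1766 - 2.92
= 2.2566 eV

2.2566


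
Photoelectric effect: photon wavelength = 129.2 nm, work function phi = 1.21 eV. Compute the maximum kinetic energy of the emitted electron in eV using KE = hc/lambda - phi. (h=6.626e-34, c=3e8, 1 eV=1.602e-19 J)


E_photon = hc / lambda
= (6.626e-34)(3e8) / (129.2e-9)
= 1.5385e-18 J
= 9.6039 eV
KE = E_photon - phi
= 9.6039 - 1.21
= 8.3939 eV

8.3939


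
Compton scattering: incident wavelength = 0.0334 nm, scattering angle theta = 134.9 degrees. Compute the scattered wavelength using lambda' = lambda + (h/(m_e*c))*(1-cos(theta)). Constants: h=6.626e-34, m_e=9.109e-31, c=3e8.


Compton wavelength: h/(m_e*c) = 2.4247e-12 m
d_lambda = 2.4247e-12 * (1 - cos(134.9 deg))
= 2.4247e-12 * 1.705872
= 4.1362e-12 m = 0.004136 nm
lambda' = 0.0334 + 0.004136
= 0.037536 nm

0.037536


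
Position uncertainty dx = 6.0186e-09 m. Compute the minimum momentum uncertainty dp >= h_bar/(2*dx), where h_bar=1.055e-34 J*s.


dp = h_bar / (2 * dx)
= 1.055e-34 / (2 * 6.0186e-09)
= 1.055e-34 / 1.2037e-08
= 8.7645e-27 kg*m/s

8.7645e-27


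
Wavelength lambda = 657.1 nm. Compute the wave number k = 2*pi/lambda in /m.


k = 2 * pi / lambda
= 6.2832 / (657.1e-9)
= 6.2832 / 6.5710e-07
= 9.5620e+06 /m

9.5620e+06


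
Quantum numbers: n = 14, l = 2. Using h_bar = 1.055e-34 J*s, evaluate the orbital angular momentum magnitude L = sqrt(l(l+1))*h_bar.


L = sqrt(l*(l+1)) * h_bar
= sqrt(2 * 3) * 1.055e-34
= sqrt(6) * 1.055e-34
= 2.4495 * 1.055e-34
= 2.5842e-34 J*s

2.5842e-34


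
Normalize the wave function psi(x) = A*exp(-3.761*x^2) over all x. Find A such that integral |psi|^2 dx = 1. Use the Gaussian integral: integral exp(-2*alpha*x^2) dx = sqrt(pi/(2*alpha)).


integral |psi|^2 dx = A^2 * sqrt(pi/(2*alpha)) = 1
A^2 = sqrt(2*alpha/pi)
= sqrt(2 * 3.761 / pi)
= 1.547361
A = sqrt(1.547361)
= 1.2439

1.2439


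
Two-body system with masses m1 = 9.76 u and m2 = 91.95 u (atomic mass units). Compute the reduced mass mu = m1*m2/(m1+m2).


mu = m1 * m2 / (m1 + m2)
= 9.76 * 91.95 / (9.76 + 91.95)
= 897.432 / 101.71
= 8.8234 u

8.8234


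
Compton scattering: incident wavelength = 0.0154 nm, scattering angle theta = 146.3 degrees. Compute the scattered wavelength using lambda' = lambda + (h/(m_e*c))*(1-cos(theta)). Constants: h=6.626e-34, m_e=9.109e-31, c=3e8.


Compton wavelength: h/(m_e*c) = 2.4247e-12 m
d_lambda = 2.4247e-12 * (1 - cos(146.3 deg))
= 2.4247e-12 * 1.831954
= 4.4420e-12 m = 0.004442 nm
lambda' = 0.0154 + 0.004442
= 0.019842 nm

0.019842


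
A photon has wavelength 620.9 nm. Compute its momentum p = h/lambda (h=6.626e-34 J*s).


p = h / lambda
= 6.626e-34 / (620.9e-9)
= 6.626e-34 / 6.2090e-07
= 1.0672e-27 kg*m/s

1.0672e-27


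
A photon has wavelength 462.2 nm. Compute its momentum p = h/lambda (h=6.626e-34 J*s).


p = h / lambda
= 6.626e-34 / (462.2e-9)
= 6.626e-34 / 4.6220e-07
= 1.4336e-27 kg*m/s

1.4336e-27


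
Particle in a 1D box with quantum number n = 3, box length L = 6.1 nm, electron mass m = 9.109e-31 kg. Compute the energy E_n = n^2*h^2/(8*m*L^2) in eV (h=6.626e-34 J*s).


E = n^2 * h^2 / (8 * m * L^2)
= 3^2 * (6.626e-34)^2 / (8 * 9.109e-31 * (6.1e-9)^2)
= 9 * 4.3904e-67 / (8 * 9.109e-31 * 3.7210e-17)
= 1.4572e-20 J
= 0.091 eV

0.091


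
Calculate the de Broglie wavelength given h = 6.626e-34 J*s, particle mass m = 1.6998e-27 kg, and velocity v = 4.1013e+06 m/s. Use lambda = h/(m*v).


lambda = h / (m * v)
= 6.626e-34 / (1.6998e-27 * 4.1013e+06)
= 6.626e-34 / 6.9714e-21
= 9.5046e-14 m

9.5046e-14


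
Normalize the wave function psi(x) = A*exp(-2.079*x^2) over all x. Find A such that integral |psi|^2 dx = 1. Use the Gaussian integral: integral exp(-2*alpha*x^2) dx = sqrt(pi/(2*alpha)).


integral |psi|^2 dx = A^2 * sqrt(pi/(2*alpha)) = 1
A^2 = sqrt(2*alpha/pi)
= sqrt(2 * 2.079 / pi)
= 1.150449
A = sqrt(1.150449)
= 1.0726

1.0726


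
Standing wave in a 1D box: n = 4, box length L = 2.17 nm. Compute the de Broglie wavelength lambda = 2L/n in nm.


lambda = 2L / n
= 2 * 2.17 / 4
= 4.34 / 4
= 1.085 nm

1.085


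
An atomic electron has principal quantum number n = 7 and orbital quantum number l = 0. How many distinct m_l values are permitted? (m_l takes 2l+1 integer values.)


m_l ranges from -l to +l in integer steps
So m_l goes from -0 to +0
Count = 2l + 1 = 2*0 + 1
= 1

1


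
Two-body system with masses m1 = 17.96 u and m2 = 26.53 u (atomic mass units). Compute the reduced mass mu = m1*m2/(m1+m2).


mu = m1 * m2 / (m1 + m2)
= 17.96 * 26.53 / (17.96 + 26.53)
= 476.4788 / 44.49
= 10.7098 u

10.7098


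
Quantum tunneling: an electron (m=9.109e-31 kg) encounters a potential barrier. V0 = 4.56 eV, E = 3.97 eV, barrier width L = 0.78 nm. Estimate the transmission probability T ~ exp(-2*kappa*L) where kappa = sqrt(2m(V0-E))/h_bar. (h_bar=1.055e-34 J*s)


V0 - E = 0.59 eV = 9.4518e-20 J
kappa = sqrt(2 * m * (V0-E)) / h_bar
= sqrt(2 * 9.109e-31 * 9.4518e-20) / 1.055e-34
= 3.9333e+09 /m
2*kappa*L = 2 * 3.9333e+09 * 0.78e-9
= 6.1359
T = exp(-6.1359) = 2.163732e-03

2.163732e-03


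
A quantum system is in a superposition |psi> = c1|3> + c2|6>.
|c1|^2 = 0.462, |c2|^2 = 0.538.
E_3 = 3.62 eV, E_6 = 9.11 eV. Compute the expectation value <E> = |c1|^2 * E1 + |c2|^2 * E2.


<E> = |c1|^2 * E1 + |c2|^2 * E2
= 0.462 * 3.62 + 0.538 * 9.11
= 1.6724 + 4.9012
= 6.5736 eV

6.5736


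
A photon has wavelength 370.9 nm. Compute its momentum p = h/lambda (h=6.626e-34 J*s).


p = h / lambda
= 6.626e-34 / (370.9e-9)
= 6.626e-34 / 3.7090e-07
= 1.7865e-27 kg*m/s

1.7865e-27


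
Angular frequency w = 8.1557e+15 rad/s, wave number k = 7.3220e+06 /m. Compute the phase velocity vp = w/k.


vp = w / k
= 8.1557e+15 / 7.3220e+06
= 1.1139e+09 m/s

1.1139e+09


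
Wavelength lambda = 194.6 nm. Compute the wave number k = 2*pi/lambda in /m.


k = 2 * pi / lambda
= 6.2832 / (194.6e-9)
= 6.2832 / 1.9460e-07
= 3.2288e+07 /m

3.2288e+07


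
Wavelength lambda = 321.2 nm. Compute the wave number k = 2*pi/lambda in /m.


k = 2 * pi / lambda
= 6.2832 / (321.2e-9)
= 6.2832 / 3.2120e-07
= 1.9562e+07 /m

1.9562e+07


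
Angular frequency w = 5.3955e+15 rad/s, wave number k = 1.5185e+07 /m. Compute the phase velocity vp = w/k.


vp = w / k
= 5.3955e+15 / 1.5185e+07
= 3.5532e+08 m/s

3.5532e+08


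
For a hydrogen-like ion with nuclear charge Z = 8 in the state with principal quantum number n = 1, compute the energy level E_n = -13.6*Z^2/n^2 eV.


E_n = -13.6 * Z^2 / n^2
= -13.6 * 8^2 / 1^2
= -13.6 * 64 / 1
= -870.4 eV

-870.4


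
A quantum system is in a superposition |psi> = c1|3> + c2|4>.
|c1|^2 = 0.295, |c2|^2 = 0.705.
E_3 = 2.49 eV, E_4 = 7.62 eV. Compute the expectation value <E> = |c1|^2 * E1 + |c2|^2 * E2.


<E> = |c1|^2 * E1 + |c2|^2 * E2
= 0.295 * 2.49 + 0.705 * 7.62
= 0.7346 + 5.3721
= 6.1067 eV

6.1067


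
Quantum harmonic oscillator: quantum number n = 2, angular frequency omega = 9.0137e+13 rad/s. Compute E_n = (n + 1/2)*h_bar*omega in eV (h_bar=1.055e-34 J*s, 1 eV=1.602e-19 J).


E = (n + 1/2) * h_bar * omega
= (2 + 0.5) * 1.055e-34 * 9.0137e+13
= 2.5 * 9.5095e-21
= 2.3774e-20 J
= 0.1484 eV

0.1484


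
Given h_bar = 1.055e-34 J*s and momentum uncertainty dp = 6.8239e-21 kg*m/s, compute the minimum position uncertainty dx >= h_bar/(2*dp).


dx = h_bar / (2 * dp)
= 1.055e-34 / (2 * 6.8239e-21)
= 1.055e-34 / 1.3648e-20
= 7.7302e-15 m

7.7302e-15


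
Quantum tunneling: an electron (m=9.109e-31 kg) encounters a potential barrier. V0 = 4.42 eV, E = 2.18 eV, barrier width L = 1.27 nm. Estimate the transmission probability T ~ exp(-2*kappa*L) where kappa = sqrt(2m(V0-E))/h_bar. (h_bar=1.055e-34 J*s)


V0 - E = 2.24 eV = 3.5885e-19 J
kappa = sqrt(2 * m * (V0-E)) / h_bar
= sqrt(2 * 9.109e-31 * 3.5885e-19) / 1.055e-34
= 7.6640e+09 /m
2*kappa*L = 2 * 7.6640e+09 * 1.27e-9
= 19.4665
T = exp(-19.4665) = 3.514196e-09

3.514196e-09


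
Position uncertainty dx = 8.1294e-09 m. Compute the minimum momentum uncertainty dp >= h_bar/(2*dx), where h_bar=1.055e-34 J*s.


dp = h_bar / (2 * dx)
= 1.055e-34 / (2 * 8.1294e-09)
= 1.055e-34 / 1.6259e-08
= 6.4888e-27 kg*m/s

6.4888e-27


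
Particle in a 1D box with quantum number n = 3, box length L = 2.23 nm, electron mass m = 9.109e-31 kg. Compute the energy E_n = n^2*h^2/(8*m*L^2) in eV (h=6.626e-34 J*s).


E = n^2 * h^2 / (8 * m * L^2)
= 3^2 * (6.626e-34)^2 / (8 * 9.109e-31 * (2.23e-9)^2)
= 9 * 4.3904e-67 / (8 * 9.109e-31 * 4.9729e-18)
= 1.0904e-19 J
= 0.6806 eV

0.6806


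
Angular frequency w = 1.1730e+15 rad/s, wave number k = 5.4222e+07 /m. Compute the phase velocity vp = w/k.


vp = w / k
= 1.1730e+15 / 5.4222e+07
= 2.1633e+07 m/s

2.1633e+07


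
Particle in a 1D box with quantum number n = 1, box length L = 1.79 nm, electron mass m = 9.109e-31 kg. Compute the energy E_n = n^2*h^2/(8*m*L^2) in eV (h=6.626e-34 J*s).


E = n^2 * h^2 / (8 * m * L^2)
= 1^2 * (6.626e-34)^2 / (8 * 9.109e-31 * (1.79e-9)^2)
= 1 * 4.3904e-67 / (8 * 9.109e-31 * 3.2041e-18)
= 1.8803e-20 J
= 0.1174 eV

0.1174


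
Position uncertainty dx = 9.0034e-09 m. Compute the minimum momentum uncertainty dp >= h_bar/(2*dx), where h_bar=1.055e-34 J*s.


dp = h_bar / (2 * dx)
= 1.055e-34 / (2 * 9.0034e-09)
= 1.055e-34 / 1.8007e-08
= 5.8589e-27 kg*m/s

5.8589e-27


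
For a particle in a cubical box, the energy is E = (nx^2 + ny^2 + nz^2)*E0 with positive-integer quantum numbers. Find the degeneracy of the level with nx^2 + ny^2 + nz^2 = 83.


Enumerate all (nx, ny, nz) with nx^2 + ny^2 + nz^2 = 83:
(1,1,9)
(1,9,1)
(3,5,7)
(3,7,5)
(5,3,7)
(5,7,3)
(7,3,5)
(7,5,3)
(9,1,1)
Total degeneracy = 9

9


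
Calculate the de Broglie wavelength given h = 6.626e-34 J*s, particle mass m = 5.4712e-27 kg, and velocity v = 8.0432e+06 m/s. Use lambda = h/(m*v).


lambda = h / (m * v)
= 6.626e-34 / (5.4712e-27 * 8.0432e+06)
= 6.626e-34 / 4.4006e-20
= 1.5057e-14 m

1.5057e-14


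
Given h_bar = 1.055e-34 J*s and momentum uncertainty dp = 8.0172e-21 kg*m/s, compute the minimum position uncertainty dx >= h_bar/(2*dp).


dx = h_bar / (2 * dp)
= 1.055e-34 / (2 * 8.0172e-21)
= 1.055e-34 / 1.6034e-20
= 6.5796e-15 m

6.5796e-15


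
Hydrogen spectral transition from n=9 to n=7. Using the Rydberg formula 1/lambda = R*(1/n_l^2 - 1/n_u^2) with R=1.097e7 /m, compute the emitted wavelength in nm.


1/lambda = R * (1/n_l^2 - 1/n_u^2)
= 1.097e7 * (1/7^2 - 1/9^2)
= 1.097e7 * (0.020408 - 0.012346)
= 1.097e7 * 0.008062
= 8.8445e+04 /m
lambda = 1 / 8.8445e+04 = 11306.4038 nm

11306.4038


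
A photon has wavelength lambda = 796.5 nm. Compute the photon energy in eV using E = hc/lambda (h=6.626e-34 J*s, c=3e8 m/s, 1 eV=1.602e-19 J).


E = hc / lambda
= (6.626e-34)(3e8) / (796.5e-9)
= 1.9878e-25 / 7.9650e-07
= 2.4957e-19 J
Converting to eV: 2.4957e-19 / 1.602e-19
= 1.5578 eV

1.5578


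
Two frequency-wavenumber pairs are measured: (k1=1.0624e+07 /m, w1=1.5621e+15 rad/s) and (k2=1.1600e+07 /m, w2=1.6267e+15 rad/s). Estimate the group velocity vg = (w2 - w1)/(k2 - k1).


vg = (w2 - w1) / (k2 - k1)
= (1.6267e+15 - 1.5621e+15) / (1.1600e+07 - 1.0624e+07)
= 6.4600e+13 / 9.7600e+05
= 6.6189e+07 m/s

6.6189e+07


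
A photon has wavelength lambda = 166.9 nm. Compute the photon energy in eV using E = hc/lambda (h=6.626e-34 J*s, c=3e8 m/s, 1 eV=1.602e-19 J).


E = hc / lambda
= (6.626e-34)(3e8) / (166.9e-9)
= 1.9878e-25 / 1.6690e-07
= 1.1910e-18 J
Converting to eV: 1.1910e-18 / 1.602e-19
= 7.4345 eV

7.4345


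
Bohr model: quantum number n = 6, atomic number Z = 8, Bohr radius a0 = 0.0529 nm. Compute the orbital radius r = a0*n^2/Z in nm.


r = a0 * n^2 / Z
= 0.0529 * 6^2 / 8
= 0.0529 * 36 / 8
= 0.2381 nm

0.2381


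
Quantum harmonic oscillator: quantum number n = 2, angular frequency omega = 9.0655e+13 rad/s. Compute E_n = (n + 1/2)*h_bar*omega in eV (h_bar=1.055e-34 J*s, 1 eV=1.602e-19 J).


E = (n + 1/2) * h_bar * omega
= (2 + 0.5) * 1.055e-34 * 9.0655e+13
= 2.5 * 9.5641e-21
= 2.3910e-20 J
= 0.1493 eV

0.1493


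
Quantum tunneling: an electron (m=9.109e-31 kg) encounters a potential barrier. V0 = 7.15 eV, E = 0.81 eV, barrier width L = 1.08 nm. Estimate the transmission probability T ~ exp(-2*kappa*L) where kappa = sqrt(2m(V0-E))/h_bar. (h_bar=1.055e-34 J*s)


V0 - E = 6.34 eV = 1.0157e-18 J
kappa = sqrt(2 * m * (V0-E)) / h_bar
= sqrt(2 * 9.109e-31 * 1.0157e-18) / 1.055e-34
= 1.2894e+10 /m
2*kappa*L = 2 * 1.2894e+10 * 1.08e-9
= 27.8501
T = exp(-27.8501) = 8.032189e-13

8.032189e-13


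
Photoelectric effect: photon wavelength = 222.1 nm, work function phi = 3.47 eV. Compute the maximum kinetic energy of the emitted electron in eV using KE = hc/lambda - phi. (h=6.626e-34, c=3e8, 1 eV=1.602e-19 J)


E_photon = hc / lambda
= (6.626e-34)(3e8) / (222.1e-9)
= 8.9500e-19 J
= 5.5868 eV
KE = E_photon - phi
= 5.5868 - 3.47
= 2.1168 eV

2.1168


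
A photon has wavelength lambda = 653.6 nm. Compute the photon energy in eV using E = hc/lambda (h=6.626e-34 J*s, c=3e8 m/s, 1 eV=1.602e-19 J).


E = hc / lambda
= (6.626e-34)(3e8) / (653.6e-9)
= 1.9878e-25 / 6.5360e-07
= 3.0413e-19 J
Converting to eV: 3.0413e-19 / 1.602e-19
= 1.8984 eV

1.8984


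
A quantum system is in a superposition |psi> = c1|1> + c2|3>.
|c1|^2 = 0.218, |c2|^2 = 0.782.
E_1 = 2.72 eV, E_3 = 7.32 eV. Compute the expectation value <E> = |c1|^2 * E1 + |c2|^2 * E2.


<E> = |c1|^2 * E1 + |c2|^2 * E2
= 0.218 * 2.72 + 0.782 * 7.32
= 0.593 + 5.7242
= 6.3172 eV

6.3172


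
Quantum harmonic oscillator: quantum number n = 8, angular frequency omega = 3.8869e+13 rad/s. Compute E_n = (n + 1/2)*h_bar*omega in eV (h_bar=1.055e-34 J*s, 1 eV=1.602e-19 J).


E = (n + 1/2) * h_bar * omega
= (8 + 0.5) * 1.055e-34 * 3.8869e+13
= 8.5 * 4.1007e-21
= 3.4856e-20 J
= 0.2176 eV

0.2176


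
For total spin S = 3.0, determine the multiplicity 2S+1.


Spin multiplicity = 2S + 1
= 2 * 3.0 + 1
= 6.0 + 1
= 7

7


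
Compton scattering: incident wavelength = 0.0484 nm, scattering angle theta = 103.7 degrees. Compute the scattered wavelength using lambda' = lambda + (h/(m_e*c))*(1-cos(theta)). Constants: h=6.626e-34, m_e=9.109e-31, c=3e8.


Compton wavelength: h/(m_e*c) = 2.4247e-12 m
d_lambda = 2.4247e-12 * (1 - cos(103.7 deg))
= 2.4247e-12 * 1.236838
= 2.9990e-12 m = 0.002999 nm
lambda' = 0.0484 + 0.002999
= 0.051399 nm

0.051399


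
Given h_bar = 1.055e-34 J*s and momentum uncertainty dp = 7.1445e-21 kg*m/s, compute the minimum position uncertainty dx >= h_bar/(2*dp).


dx = h_bar / (2 * dp)
= 1.055e-34 / (2 * 7.1445e-21)
= 1.055e-34 / 1.4289e-20
= 7.3833e-15 m

7.3833e-15


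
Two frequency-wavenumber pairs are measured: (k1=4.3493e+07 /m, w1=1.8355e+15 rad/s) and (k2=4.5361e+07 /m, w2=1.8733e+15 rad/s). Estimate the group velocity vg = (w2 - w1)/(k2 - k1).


vg = (w2 - w1) / (k2 - k1)
= (1.8733e+15 - 1.8355e+15) / (4.5361e+07 - 4.3493e+07)
= 3.7800e+13 / 1.8680e+06
= 2.0236e+07 m/s

2.0236e+07


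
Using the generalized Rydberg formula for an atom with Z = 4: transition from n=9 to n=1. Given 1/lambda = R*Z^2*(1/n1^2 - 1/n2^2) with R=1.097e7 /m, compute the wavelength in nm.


1/lambda = R * Z^2 * (1/n1^2 - 1/n2^2)
= 1.097e7 * 4^2 * (1/1^2 - 1/9^2)
= 1.097e7 * 16 * (1.0 - 0.012346)
= 1.7335e+08 /m
lambda = 1 / 1.7335e+08
= 5.7686 nm

5.7686


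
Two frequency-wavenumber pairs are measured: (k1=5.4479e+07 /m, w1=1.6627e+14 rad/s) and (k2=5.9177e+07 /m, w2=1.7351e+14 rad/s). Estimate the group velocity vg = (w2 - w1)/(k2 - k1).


vg = (w2 - w1) / (k2 - k1)
= (1.7351e+14 - 1.6627e+14) / (5.9177e+07 - 5.4479e+07)
= 7.2400e+12 / 4.6980e+06
= 1.5411e+06 m/s

1.5411e+06


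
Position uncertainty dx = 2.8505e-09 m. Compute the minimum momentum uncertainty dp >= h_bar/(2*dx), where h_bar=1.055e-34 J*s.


dp = h_bar / (2 * dx)
= 1.055e-34 / (2 * 2.8505e-09)
= 1.055e-34 / 5.7010e-09
= 1.8506e-26 kg*m/s

1.8506e-26


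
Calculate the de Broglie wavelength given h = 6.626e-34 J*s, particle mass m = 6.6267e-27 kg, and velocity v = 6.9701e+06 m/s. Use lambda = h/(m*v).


lambda = h / (m * v)
= 6.626e-34 / (6.6267e-27 * 6.9701e+06)
= 6.626e-34 / 4.6189e-20
= 1.4345e-14 m

1.4345e-14


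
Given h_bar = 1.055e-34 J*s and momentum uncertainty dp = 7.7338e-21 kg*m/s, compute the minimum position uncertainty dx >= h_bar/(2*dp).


dx = h_bar / (2 * dp)
= 1.055e-34 / (2 * 7.7338e-21)
= 1.055e-34 / 1.5468e-20
= 6.8207e-15 m

6.8207e-15


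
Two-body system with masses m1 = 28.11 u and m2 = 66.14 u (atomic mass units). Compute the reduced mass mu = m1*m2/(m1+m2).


mu = m1 * m2 / (m1 + m2)
= 28.11 * 66.14 / (28.11 + 66.14)
= 1859.1954 / 94.25
= 19.7262 u

19.7262


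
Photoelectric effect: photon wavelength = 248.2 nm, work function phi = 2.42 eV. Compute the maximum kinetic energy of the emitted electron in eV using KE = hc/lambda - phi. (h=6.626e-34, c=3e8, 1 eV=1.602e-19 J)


E_photon = hc / lambda
= (6.626e-34)(3e8) / (248.2e-9)
= 8.0089e-19 J
= 4.9993 eV
KE = E_photon - phi
= 4.9993 - 2.42
= 2.5793 eV

2.5793


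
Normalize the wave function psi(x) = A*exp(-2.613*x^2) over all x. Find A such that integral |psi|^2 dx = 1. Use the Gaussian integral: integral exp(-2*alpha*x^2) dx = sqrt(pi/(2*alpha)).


integral |psi|^2 dx = A^2 * sqrt(pi/(2*alpha)) = 1
A^2 = sqrt(2*alpha/pi)
= sqrt(2 * 2.613 / pi)
= 1.289763
A = sqrt(1.289763)
= 1.1357

1.1357


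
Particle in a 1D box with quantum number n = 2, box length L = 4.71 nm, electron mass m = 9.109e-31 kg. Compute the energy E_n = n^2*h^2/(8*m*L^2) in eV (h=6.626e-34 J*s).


E = n^2 * h^2 / (8 * m * L^2)
= 2^2 * (6.626e-34)^2 / (8 * 9.109e-31 * (4.71e-9)^2)
= 4 * 4.3904e-67 / (8 * 9.109e-31 * 2.2184e-17)
= 1.0863e-20 J
= 0.0678 eV

0.0678


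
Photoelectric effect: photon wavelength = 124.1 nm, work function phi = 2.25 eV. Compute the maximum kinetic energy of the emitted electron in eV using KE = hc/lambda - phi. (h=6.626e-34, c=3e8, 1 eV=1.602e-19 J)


E_photon = hc / lambda
= (6.626e-34)(3e8) / (124.1e-9)
= 1.6018e-18 J
= 9.9986 eV
KE = E_photon - phi
= 9.9986 - 2.25
= 7.7486 eV

7.7486


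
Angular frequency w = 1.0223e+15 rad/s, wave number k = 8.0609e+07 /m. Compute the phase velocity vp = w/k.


vp = w / k
= 1.0223e+15 / 8.0609e+07
= 1.2682e+07 m/s

1.2682e+07


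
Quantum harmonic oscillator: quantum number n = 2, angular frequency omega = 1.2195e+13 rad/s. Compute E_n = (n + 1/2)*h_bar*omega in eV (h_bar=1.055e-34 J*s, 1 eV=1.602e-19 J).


E = (n + 1/2) * h_bar * omega
= (2 + 0.5) * 1.055e-34 * 1.2195e+13
= 2.5 * 1.2866e-21
= 3.2164e-21 J
= 0.0201 eV

0.0201


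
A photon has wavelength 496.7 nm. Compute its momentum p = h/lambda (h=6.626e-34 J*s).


p = h / lambda
= 6.626e-34 / (496.7e-9)
= 6.626e-34 / 4.9670e-07
= 1.3340e-27 kg*m/s

1.3340e-27


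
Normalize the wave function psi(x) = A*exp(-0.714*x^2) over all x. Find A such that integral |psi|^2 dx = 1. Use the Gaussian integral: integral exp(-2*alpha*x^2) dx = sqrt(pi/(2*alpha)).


integral |psi|^2 dx = A^2 * sqrt(pi/(2*alpha)) = 1
A^2 = sqrt(2*alpha/pi)
= sqrt(2 * 0.714 / pi)
= 0.674201
A = sqrt(0.674201)
= 0.8211

0.8211


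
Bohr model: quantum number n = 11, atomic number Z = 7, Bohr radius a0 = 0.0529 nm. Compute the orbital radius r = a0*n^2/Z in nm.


r = a0 * n^2 / Z
= 0.0529 * 11^2 / 7
= 0.0529 * 121 / 7
= 0.9144 nm

0.9144


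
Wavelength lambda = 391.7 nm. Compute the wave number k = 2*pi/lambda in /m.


k = 2 * pi / lambda
= 6.2832 / (391.7e-9)
= 6.2832 / 3.9170e-07
= 1.6041e+07 /m

1.6041e+07


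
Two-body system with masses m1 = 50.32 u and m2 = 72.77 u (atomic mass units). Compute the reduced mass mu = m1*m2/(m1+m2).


mu = m1 * m2 / (m1 + m2)
= 50.32 * 72.77 / (50.32 + 72.77)
= 3661.7864 / 123.09
= 29.7489 u

29.7489


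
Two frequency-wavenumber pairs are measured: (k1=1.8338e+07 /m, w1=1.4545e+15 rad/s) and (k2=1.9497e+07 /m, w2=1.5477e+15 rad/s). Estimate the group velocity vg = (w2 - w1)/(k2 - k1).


vg = (w2 - w1) / (k2 - k1)
= (1.5477e+15 - 1.4545e+15) / (1.9497e+07 - 1.8338e+07)
= 9.3200e+13 / 1.1590e+06
= 8.0414e+07 m/s

8.0414e+07


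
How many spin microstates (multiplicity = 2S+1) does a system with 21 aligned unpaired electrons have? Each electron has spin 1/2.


Total spin S = N * (1/2) = 21 * 0.5 = 10.5
Spin multiplicity = 2S + 1
= 2 * 10.5 + 1
= 22

22


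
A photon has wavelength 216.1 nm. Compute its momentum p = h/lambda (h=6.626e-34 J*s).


p = h / lambda
= 6.626e-34 / (216.1e-9)
= 6.626e-34 / 2.1610e-07
= 3.0662e-27 kg*m/s

3.0662e-27


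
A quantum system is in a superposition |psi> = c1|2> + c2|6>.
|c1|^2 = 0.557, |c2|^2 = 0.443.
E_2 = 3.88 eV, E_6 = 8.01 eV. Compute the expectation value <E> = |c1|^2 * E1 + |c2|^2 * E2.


<E> = |c1|^2 * E1 + |c2|^2 * E2
= 0.557 * 3.88 + 0.443 * 8.01
= 2.1612 + 3.5484
= 5.7096 eV

5.7096


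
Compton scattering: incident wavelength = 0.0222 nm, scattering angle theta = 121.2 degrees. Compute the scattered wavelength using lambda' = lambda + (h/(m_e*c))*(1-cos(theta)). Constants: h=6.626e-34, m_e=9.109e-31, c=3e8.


Compton wavelength: h/(m_e*c) = 2.4247e-12 m
d_lambda = 2.4247e-12 * (1 - cos(121.2 deg))
= 2.4247e-12 * 1.518027
= 3.6808e-12 m = 0.003681 nm
lambda' = 0.0222 + 0.003681
= 0.025881 nm

0.025881


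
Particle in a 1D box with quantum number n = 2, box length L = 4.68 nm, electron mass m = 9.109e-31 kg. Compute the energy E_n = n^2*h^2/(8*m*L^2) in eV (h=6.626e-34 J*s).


E = n^2 * h^2 / (8 * m * L^2)
= 2^2 * (6.626e-34)^2 / (8 * 9.109e-31 * (4.68e-9)^2)
= 4 * 4.3904e-67 / (8 * 9.109e-31 * 2.1902e-17)
= 1.1003e-20 J
= 0.0687 eV

0.0687


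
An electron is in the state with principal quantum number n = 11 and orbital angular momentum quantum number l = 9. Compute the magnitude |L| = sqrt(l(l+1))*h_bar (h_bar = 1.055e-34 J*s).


L = sqrt(l*(l+1)) * h_bar
= sqrt(9 * 10) * 1.055e-34
= sqrt(90) * 1.055e-34
= 9.4868 * 1.055e-34
= 1.0009e-33 J*s

1.0009e-33


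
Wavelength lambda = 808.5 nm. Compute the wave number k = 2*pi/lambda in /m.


k = 2 * pi / lambda
= 6.2832 / (808.5e-9)
= 6.2832 / 8.0850e-07
= 7.7714e+06 /m

7.7714e+06


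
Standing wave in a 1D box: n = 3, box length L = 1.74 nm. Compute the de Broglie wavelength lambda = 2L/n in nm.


lambda = 2L / n
= 2 * 1.74 / 3
= 3.48 / 3
= 1.16 nm

1.16


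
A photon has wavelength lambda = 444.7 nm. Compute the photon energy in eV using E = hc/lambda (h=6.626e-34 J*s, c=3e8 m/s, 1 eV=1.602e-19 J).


E = hc / lambda
= (6.626e-34)(3e8) / (444.7e-9)
= 1.9878e-25 / 4.4470e-07
= 4.4700e-19 J
Converting to eV: 4.4700e-19 / 1.602e-19
= 2.7902 eV

2.7902


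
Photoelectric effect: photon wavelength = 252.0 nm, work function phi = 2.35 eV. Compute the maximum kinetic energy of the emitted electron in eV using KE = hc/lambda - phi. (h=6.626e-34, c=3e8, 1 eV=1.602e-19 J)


E_photon = hc / lambda
= (6.626e-34)(3e8) / (252.0e-9)
= 7.8881e-19 J
= 4.9239 eV
KE = E_photon - phi
= 4.9239 - 2.35
= 2.5739 eV

2.5739


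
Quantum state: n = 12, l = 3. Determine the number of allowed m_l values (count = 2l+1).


m_l ranges from -l to +l in integer steps
So m_l goes from -3 to +3
Count = 2l + 1 = 2*3 + 1
= 7

7


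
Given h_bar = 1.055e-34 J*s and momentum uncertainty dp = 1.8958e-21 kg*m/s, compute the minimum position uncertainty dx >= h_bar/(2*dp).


dx = h_bar / (2 * dp)
= 1.055e-34 / (2 * 1.8958e-21)
= 1.055e-34 / 3.7916e-21
= 2.7825e-14 m

2.7825e-14


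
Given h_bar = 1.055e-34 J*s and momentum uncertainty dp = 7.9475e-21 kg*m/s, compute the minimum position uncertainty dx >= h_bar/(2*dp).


dx = h_bar / (2 * dp)
= 1.055e-34 / (2 * 7.9475e-21)
= 1.055e-34 / 1.5895e-20
= 6.6373e-15 m

6.6373e-15


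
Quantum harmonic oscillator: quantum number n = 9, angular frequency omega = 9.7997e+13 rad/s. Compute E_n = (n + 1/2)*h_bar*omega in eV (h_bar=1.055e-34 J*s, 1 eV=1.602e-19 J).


E = (n + 1/2) * h_bar * omega
= (9 + 0.5) * 1.055e-34 * 9.7997e+13
= 9.5 * 1.0339e-20
= 9.8217e-20 J
= 0.6131 eV

0.6131


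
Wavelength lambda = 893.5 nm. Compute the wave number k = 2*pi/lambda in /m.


k = 2 * pi / lambda
= 6.2832 / (893.5e-9)
= 6.2832 / 8.9350e-07
= 7.0321e+06 /m

7.0321e+06


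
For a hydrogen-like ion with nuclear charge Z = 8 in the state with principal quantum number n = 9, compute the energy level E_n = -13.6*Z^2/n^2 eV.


E_n = -13.6 * Z^2 / n^2
= -13.6 * 8^2 / 9^2
= -13.6 * 64 / 81
= -10.7457 eV

-10.7457


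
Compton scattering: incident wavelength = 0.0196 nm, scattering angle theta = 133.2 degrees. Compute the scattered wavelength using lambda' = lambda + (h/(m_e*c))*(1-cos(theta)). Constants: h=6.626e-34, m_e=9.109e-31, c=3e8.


Compton wavelength: h/(m_e*c) = 2.4247e-12 m
d_lambda = 2.4247e-12 * (1 - cos(133.2 deg))
= 2.4247e-12 * 1.684547
= 4.0845e-12 m = 0.004085 nm
lambda' = 0.0196 + 0.004085
= 0.023685 nm

0.023685


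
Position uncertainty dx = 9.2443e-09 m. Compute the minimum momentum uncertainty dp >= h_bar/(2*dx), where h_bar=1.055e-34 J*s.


dp = h_bar / (2 * dx)
= 1.055e-34 / (2 * 9.2443e-09)
= 1.055e-34 / 1.8489e-08
= 5.7062e-27 kg*m/s

5.7062e-27
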